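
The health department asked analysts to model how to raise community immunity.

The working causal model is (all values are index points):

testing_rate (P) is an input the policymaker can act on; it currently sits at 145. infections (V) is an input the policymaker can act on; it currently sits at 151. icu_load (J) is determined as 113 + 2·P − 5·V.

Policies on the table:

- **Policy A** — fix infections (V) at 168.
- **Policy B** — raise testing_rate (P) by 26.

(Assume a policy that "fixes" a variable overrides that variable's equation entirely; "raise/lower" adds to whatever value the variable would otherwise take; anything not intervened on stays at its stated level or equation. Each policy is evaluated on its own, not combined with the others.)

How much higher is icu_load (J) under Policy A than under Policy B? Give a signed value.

Policy A (V := 168):
  P = 145
  V = 168
  J = 113 + 2·145 − 5·168 = -437
Policy B (P + 26):
  P = 145 + 26 = 171
  V = 151
  J = 113 + 2·171 − 5·151 = -300
J: -437 − (-300) = -137

-137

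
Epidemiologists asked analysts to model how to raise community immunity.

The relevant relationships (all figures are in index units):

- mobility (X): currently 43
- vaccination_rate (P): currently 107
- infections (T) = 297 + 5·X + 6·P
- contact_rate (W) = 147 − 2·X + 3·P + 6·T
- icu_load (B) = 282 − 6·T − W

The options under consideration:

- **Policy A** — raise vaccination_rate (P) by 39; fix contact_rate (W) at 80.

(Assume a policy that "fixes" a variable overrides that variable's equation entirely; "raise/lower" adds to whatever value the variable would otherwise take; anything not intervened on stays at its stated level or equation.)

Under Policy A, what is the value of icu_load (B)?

-8126

Policy A (P + 39, W := 80):
  X = 43
  P = 107 + 39 = 146
  T = 297 + 5·43 + 6·146 = 1388
  W = 80
  B = 282 − 6·1388 − 80 = -8126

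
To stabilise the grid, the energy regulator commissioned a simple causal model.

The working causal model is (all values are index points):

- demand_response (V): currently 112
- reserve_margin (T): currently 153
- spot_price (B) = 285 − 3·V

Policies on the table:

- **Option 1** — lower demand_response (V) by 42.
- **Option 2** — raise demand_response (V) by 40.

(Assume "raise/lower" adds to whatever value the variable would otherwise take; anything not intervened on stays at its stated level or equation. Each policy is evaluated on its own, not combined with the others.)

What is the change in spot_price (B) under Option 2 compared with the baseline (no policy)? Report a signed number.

Baseline:
  V = 112
  B = 285 − 3·112 = -51
Option 2 (V + 40):
  V = 112 + 40 = 152
  B = 285 − 3·152 = -171
Change in B: -171 − (-51) = -120

-120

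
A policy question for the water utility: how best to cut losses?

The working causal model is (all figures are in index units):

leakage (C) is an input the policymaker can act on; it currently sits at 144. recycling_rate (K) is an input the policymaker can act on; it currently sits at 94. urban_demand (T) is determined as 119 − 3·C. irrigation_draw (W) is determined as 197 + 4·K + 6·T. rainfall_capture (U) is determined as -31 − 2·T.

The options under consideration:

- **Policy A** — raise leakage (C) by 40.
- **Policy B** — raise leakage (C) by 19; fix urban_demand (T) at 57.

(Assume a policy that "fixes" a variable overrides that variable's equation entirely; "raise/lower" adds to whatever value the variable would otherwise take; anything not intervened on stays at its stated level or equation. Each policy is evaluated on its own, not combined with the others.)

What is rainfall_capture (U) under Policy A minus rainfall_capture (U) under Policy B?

980

Policy A (C + 40):
  C = 144 + 40 = 184
  T = 119 − 3·184 = -433
  U = -31 − 2·(-433) = 835
Policy B (C + 19, T := 57):
  C = 144 + 19 = 163
  T = 57
  U = -31 − 2·57 = -145
U: 835 − (-145) = 980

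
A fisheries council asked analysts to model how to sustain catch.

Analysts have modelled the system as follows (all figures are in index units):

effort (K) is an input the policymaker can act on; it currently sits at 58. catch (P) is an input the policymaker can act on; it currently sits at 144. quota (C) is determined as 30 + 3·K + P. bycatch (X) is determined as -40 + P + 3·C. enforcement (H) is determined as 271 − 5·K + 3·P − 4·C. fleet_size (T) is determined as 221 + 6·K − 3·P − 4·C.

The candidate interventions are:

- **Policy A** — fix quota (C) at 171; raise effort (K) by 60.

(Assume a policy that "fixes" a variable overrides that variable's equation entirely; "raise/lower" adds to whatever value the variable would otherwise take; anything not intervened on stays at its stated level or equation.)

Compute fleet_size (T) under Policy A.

Policy A (C := 171, K + 60):
  K = 58 + 60 = 118
  P = 144
  C = 171
  T = 221 + 6·118 − 3·144 − 4·171 = -187

-187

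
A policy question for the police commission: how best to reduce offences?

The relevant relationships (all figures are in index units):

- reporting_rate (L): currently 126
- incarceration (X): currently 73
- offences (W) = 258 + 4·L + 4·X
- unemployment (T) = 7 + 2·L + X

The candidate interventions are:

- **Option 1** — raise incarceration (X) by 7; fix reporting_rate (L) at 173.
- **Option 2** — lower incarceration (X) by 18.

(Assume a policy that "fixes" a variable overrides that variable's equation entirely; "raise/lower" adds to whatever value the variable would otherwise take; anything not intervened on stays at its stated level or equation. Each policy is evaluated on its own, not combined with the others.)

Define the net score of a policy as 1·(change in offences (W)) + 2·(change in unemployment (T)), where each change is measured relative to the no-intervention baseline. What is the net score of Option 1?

Baseline:
  L = 126
  X = 73
  W = 258 + 4·126 + 4·73 = 1054
  T = 7 + 2·126 + 73 = 332
Option 1 (X + 7, L := 173):
  L = 173
  X = 73 + 7 = 80
  W = 258 + 4·173 + 4·80 = 1270
  T = 7 + 2·173 + 80 = 433
ΔW = 1270 − 1054 = 216; ΔT = 433 − 332 = 101
Score = 1·216 + 2·101 = 418

418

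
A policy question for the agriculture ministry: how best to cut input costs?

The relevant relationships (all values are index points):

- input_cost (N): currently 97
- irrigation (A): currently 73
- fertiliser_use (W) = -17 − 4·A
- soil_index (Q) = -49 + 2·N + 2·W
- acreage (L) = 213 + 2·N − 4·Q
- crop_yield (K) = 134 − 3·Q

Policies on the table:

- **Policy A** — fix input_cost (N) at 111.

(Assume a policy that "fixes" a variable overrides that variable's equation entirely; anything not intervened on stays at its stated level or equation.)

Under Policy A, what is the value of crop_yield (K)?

Policy A (N := 111):
  N = 111
  A = 73
  W = -17 − 4·73 = -309
  Q = -49 + 2·111 + 2·(-309) = -445
  K = 134 − 3·(-445) = 1469

1469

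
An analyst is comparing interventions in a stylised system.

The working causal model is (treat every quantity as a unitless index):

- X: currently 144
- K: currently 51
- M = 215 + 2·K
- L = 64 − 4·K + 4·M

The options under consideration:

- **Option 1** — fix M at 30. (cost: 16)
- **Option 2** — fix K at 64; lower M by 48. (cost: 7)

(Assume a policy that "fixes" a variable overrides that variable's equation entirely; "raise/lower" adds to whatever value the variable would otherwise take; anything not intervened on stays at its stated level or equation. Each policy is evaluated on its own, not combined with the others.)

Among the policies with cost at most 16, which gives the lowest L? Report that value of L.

-20

Option 1 (M := 30):
  K = 51
  M = 30
  L = 64 − 4·51 + 4·30 = -20
Option 2 (K := 64, M − 48):
  K = 64
  M = 215 + 2·64 (−48 from intervention) = 295
  L = 64 − 4·64 + 4·295 = 988
Comparing — Option 1: L=-20, Option 2: L=988. Lowest is -20 (Option 1).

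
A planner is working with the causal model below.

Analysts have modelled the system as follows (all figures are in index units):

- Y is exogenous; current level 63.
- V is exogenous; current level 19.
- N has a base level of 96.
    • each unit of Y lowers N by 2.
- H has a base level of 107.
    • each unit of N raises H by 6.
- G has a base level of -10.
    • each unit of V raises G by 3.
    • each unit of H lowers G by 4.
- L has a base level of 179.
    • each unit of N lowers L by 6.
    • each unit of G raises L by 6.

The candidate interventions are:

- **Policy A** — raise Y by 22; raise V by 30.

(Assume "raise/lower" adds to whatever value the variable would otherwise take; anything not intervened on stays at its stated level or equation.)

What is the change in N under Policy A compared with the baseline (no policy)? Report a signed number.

Baseline:
  Y = 63
  N = 96 − 2·63 = -30
Policy A (Y + 22, V + 30):
  Y = 63 + 22 = 85
  N = 96 − 2·85 = -74
Change in N: -74 − (-30) = -44

-44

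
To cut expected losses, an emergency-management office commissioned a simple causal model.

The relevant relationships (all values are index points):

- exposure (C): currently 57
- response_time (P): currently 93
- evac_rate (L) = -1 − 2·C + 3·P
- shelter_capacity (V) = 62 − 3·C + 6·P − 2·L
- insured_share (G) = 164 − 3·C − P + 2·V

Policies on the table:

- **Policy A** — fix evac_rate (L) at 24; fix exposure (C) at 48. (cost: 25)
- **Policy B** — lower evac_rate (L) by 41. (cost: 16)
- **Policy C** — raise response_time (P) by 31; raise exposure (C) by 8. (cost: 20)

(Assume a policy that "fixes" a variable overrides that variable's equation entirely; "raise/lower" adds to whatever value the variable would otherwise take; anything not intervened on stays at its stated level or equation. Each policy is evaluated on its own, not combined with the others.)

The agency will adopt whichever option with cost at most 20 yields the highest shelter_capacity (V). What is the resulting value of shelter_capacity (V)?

203

Policy B (L − 41):
  C = 57
  P = 93
  L = -1 − 2·57 + 3·93 (−41 from intervention) = 123
  V = 62 − 3·57 + 6·93 − 2·123 = 203
Policy C (P + 31, C + 8):
  C = 57 + 8 = 65
  P = 93 + 31 = 124
  L = -1 − 2·65 + 3·124 = 241
  V = 62 − 3·65 + 6·124 − 2·241 = 129
Comparing — Policy B: V=203, Policy C: V=129. Highest is 203 (Policy B).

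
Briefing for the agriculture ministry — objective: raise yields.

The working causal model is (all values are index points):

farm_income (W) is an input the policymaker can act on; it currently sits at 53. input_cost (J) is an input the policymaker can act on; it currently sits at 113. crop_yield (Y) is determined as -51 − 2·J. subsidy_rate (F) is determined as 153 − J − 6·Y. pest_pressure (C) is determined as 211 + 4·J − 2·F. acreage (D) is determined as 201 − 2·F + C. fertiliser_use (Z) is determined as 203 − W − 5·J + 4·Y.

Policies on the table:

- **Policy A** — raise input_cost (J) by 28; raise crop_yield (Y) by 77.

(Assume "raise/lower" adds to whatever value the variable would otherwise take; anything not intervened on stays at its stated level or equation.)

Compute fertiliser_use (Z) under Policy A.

Policy A (J + 28, Y + 77):
  W = 53
  J = 113 + 28 = 141
  Y = -51 − 2·141 (+77 from intervention) = -256
  Z = 203 − 53 − 5·141 + 4·(-256) = -1579

-1579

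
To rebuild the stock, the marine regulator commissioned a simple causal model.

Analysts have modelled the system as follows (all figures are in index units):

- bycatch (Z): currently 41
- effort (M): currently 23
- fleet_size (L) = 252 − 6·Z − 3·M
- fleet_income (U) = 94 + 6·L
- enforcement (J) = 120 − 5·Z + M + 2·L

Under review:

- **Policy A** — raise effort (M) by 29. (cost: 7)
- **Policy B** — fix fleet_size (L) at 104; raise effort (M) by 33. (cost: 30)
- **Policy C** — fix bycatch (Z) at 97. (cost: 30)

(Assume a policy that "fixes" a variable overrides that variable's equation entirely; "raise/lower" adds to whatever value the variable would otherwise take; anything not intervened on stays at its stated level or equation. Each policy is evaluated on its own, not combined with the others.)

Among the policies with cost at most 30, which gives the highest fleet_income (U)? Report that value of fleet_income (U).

718

Policy A (M + 29):
  Z = 41
  M = 23 + 29 = 52
  L = 252 − 6·41 − 3·52 = -150
  U = 94 + 6·(-150) = -806
Policy B (L := 104, M + 33):
  Z = 41
  M = 23 + 33 = 56
  L = 104
  U = 94 + 6·104 = 718
Policy C (Z := 97):
  Z = 97
  M = 23
  L = 252 − 6·97 − 3·23 = -399
  U = 94 + 6·(-399) = -2300
Comparing — Policy A: U=-806, Policy B: U=718, Policy C: U=-2300. Highest is 718 (Policy B).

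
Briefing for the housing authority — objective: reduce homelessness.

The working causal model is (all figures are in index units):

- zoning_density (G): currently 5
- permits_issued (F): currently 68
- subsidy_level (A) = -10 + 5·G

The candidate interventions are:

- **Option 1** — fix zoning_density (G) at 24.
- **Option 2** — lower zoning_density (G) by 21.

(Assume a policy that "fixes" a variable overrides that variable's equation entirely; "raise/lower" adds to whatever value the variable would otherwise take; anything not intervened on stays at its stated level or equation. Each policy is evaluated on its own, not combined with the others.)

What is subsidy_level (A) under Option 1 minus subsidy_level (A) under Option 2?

Option 1 (G := 24):
  G = 24
  A = -10 + 5·24 = 110
Option 2 (G − 21):
  G = 5 − 21 = -16
  A = -10 + 5·(-16) = -90
A: 110 − (-90) = 200

200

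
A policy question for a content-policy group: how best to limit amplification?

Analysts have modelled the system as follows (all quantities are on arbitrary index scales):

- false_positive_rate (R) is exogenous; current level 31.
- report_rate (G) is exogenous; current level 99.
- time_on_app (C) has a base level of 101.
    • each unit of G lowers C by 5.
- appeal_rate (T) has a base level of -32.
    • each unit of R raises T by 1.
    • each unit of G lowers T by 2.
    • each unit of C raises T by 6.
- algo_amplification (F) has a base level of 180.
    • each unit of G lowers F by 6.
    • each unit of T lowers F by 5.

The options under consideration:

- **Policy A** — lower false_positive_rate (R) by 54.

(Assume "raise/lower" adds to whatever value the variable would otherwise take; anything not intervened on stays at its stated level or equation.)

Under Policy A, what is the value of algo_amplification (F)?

12671

Policy A (R − 54):
  R = 31 − 54 = -23
  G = 99
  C = 101 − 5·99 = -394
  T = -32 + (-23) − 2·99 + 6·(-394) = -2617
  F = 180 − 6·99 − 5·(-2617) = 12671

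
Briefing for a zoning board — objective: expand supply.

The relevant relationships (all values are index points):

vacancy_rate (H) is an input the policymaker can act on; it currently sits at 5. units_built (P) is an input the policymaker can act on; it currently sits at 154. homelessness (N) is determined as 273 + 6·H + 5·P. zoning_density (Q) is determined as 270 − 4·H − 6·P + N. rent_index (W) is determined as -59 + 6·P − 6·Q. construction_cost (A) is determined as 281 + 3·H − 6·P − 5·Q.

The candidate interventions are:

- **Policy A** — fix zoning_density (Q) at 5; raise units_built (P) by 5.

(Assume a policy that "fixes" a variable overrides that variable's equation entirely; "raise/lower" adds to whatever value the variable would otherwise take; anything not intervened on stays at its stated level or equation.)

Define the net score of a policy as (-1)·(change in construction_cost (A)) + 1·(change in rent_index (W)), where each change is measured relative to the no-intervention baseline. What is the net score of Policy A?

454

Baseline:
  H = 5
  P = 154
  N = 273 + 6·5 + 5·154 = 1073
  Q = 270 − 4·5 − 6·154 + 1073 = 399
  W = -59 + 6·154 − 6·399 = -1529
  A = 281 + 3·5 − 6·154 − 5·399 = -2623
Policy A (Q := 5, P + 5):
  H = 5
  P = 154 + 5 = 159
  N = 273 + 6·5 + 5·159 = 1098
  Q = 5
  W = -59 + 6·159 − 6·5 = 865
  A = 281 + 3·5 − 6·159 − 5·5 = -683
ΔA = -683 − (-2623) = 1940; ΔW = 865 − (-1529) = 2394
Score = (-1)·1940 + 1·2394 = 454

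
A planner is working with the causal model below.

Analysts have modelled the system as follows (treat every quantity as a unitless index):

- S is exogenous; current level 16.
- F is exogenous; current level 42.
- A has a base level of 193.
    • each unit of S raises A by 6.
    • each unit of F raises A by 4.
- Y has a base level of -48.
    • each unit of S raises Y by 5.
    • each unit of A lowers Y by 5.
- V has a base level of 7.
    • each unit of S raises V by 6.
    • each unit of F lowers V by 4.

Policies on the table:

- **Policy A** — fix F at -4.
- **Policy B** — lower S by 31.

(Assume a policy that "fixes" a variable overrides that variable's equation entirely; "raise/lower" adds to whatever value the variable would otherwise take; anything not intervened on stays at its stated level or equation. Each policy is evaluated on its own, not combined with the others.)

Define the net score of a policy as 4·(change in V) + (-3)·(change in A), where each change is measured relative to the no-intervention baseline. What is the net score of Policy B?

-186

Baseline:
  S = 16
  F = 42
  A = 193 + 6·16 + 4·42 = 457
  V = 7 + 6·16 − 4·42 = -65
Policy B (S − 31):
  S = 16 − 31 = -15
  F = 42
  A = 193 + 6·(-15) + 4·42 = 271
  V = 7 + 6·(-15) − 4·42 = -251
ΔV = -251 − (-65) = -186; ΔA = 271 − 457 = -186
Score = 4·(-186) + (-3)·(-186) = -186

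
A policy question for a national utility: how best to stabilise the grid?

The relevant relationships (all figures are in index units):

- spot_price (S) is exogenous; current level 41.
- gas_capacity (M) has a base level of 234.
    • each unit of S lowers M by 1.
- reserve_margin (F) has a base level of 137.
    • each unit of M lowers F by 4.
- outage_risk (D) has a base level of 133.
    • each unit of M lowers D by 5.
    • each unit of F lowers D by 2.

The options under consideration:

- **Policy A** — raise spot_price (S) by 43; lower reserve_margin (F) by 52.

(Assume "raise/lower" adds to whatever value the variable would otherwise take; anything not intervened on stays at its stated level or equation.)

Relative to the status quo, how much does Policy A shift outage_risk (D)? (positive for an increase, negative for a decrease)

-25

Baseline:
  S = 41
  M = 234 − 41 = 193
  F = 137 − 4·193 = -635
  D = 133 − 5·193 − 2·(-635) = 438
Policy A (S + 43, F − 52):
  S = 41 + 43 = 84
  M = 234 − 84 = 150
  F = 137 − 4·150 (−52 from intervention) = -515
  D = 133 − 5·150 − 2·(-515) = 413
Change in D: 413 − 438 = -25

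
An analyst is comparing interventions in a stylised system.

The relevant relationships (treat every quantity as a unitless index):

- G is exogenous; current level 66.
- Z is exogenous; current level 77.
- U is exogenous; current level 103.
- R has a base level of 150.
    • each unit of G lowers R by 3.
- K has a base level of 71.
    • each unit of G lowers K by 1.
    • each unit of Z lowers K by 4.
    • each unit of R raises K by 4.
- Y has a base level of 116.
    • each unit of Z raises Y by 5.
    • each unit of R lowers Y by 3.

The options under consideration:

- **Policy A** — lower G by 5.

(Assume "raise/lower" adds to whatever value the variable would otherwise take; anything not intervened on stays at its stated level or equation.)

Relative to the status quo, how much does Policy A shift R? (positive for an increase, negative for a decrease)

15

Baseline:
  G = 66
  R = 150 − 3·66 = -48
Policy A (G − 5):
  G = 66 − 5 = 61
  R = 150 − 3·61 = -33
Change in R: -33 − (-48) = 15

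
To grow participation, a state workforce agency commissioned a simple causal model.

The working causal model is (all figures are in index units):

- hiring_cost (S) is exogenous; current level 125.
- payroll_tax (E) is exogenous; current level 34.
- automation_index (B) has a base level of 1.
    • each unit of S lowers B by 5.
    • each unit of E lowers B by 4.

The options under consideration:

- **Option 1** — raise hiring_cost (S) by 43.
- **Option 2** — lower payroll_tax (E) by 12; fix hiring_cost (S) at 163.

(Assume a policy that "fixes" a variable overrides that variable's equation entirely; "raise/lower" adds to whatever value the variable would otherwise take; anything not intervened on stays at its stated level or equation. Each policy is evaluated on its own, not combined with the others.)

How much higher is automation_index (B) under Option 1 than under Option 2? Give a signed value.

-73

Option 1 (S + 43):
  S = 125 + 43 = 168
  E = 34
  B = 1 − 5·168 − 4·34 = -975
Option 2 (E − 12, S := 163):
  S = 163
  E = 34 − 12 = 22
  B = 1 − 5·163 − 4·22 = -902
B: -975 − (-902) = -73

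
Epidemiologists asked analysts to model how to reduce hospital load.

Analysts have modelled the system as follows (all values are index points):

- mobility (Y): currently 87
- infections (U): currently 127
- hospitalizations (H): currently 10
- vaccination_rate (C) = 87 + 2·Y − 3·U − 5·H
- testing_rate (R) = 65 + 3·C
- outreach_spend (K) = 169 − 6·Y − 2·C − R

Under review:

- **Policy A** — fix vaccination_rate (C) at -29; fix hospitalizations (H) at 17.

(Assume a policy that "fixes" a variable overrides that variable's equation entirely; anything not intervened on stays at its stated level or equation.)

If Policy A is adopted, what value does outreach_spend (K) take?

-273

Policy A (C := -29, H := 17):
  Y = 87
  U = 127
  H = 17
  C = -29
  R = 65 + 3·(-29) = -22
  K = 169 − 6·87 − 2·(-29) − (-22) = -273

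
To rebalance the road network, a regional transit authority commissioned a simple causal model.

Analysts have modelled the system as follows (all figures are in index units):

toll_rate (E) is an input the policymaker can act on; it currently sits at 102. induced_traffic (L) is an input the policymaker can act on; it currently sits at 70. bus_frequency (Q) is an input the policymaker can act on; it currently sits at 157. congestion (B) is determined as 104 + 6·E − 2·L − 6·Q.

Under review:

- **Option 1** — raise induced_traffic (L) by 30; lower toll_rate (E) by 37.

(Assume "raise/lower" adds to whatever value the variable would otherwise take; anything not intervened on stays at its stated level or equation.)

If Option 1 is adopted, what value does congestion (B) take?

-648

Option 1 (L + 30, E − 37):
  E = 102 − 37 = 65
  L = 70 + 30 = 100
  Q = 157
  B = 104 + 6·65 − 2·100 − 6·157 = -648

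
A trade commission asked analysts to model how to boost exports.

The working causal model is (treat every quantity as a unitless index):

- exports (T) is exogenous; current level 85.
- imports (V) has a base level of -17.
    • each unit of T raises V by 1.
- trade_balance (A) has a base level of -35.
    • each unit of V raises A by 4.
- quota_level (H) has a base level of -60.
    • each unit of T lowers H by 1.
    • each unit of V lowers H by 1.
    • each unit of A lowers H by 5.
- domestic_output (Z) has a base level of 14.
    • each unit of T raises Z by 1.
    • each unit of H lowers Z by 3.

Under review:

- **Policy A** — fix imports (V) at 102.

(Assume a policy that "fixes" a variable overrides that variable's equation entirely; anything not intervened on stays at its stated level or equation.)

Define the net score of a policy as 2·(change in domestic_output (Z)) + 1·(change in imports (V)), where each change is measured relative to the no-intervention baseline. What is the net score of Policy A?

4318

Baseline:
  T = 85
  V = -17 + 85 = 68
  A = -35 + 4·68 = 237
  H = -60 − 85 − 68 − 5·237 = -1398
  Z = 14 + 85 − 3·(-1398) = 4293
Policy A (V := 102):
  T = 85
  V = 102
  A = -35 + 4·102 = 373
  H = -60 − 85 − 102 − 5·373 = -2112
  Z = 14 + 85 − 3·(-2112) = 6435
ΔZ = 6435 − 4293 = 2142; ΔV = 102 − 68 = 34
Score = 2·2142 + 1·34 = 4318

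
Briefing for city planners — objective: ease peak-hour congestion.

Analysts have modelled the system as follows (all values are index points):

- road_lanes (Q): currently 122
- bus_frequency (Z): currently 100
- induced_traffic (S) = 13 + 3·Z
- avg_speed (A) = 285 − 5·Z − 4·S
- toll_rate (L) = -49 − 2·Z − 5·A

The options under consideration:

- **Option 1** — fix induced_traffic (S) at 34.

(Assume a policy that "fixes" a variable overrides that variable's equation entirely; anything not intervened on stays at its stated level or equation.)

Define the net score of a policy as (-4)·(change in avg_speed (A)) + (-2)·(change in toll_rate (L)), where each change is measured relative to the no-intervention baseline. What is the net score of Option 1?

6696

Baseline:
  Z = 100
  S = 13 + 3·100 = 313
  A = 285 − 5·100 − 4·313 = -1467
  L = -49 − 2·100 − 5·(-1467) = 7086
Option 1 (S := 34):
  Z = 100
  S = 34
  A = 285 − 5·100 − 4·34 = -351
  L = -49 − 2·100 − 5·(-351) = 1506
ΔA = -351 − (-1467) = 1116; ΔL = 1506 − 7086 = -5580
Score = (-4)·1116 + (-2)·(-5580) = 6696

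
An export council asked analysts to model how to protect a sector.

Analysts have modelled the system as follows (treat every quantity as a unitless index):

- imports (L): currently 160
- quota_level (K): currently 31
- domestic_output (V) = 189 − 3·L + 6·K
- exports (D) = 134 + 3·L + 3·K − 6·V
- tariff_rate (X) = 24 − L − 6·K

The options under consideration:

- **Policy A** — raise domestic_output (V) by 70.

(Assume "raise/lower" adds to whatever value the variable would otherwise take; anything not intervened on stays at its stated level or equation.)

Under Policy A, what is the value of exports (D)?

917

Policy A (V + 70):
  L = 160
  K = 31
  V = 189 − 3·160 + 6·31 (+70 from intervention) = -35
  D = 134 + 3·160 + 3·31 − 6·(-35) = 917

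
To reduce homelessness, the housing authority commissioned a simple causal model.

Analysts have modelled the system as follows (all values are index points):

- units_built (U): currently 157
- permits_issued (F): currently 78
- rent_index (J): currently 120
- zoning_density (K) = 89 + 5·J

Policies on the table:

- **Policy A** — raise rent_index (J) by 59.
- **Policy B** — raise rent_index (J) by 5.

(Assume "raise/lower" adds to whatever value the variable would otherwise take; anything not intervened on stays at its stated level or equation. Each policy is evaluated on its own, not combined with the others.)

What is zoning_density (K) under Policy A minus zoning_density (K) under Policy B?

Policy A (J + 59):
  J = 120 + 59 = 179
  K = 89 + 5·179 = 984
Policy B (J + 5):
  J = 120 + 5 = 125
  K = 89 + 5·125 = 714
K: 984 − 714 = 270

270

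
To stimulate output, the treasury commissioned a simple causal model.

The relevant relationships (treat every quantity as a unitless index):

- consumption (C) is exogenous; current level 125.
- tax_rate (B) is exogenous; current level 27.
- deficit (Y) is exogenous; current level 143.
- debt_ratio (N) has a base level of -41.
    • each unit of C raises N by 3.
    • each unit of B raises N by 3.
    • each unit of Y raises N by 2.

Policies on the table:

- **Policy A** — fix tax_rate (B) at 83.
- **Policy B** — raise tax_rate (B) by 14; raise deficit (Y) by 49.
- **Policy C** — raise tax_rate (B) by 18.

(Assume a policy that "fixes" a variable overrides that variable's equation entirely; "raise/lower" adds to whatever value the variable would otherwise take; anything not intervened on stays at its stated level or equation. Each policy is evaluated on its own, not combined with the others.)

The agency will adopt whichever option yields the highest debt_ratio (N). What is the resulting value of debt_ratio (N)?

Policy A (B := 83):
  C = 125
  B = 83
  Y = 143
  N = -41 + 3·125 + 3·83 + 2·143 = 869
Policy B (B + 14, Y + 49):
  C = 125
  B = 27 + 14 = 41
  Y = 143 + 49 = 192
  N = -41 + 3·125 + 3·41 + 2·192 = 841
Policy C (B + 18):
  C = 125
  B = 27 + 18 = 45
  Y = 143
  N = -41 + 3·125 + 3·45 + 2·143 = 755
Comparing — Policy A: N=869, Policy B: N=841, Policy C: N=755. Highest is 869 (Policy A).

869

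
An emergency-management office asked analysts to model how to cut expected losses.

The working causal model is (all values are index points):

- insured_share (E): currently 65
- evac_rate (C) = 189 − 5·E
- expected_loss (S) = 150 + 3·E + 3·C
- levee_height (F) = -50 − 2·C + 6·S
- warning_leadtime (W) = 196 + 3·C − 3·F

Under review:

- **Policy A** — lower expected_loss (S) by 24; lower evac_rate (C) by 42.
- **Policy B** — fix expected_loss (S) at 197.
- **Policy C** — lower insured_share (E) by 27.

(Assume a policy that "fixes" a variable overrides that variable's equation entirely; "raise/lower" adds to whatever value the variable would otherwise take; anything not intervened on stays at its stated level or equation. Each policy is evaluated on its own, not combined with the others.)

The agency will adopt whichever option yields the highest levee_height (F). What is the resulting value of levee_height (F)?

1518

Policy A (S − 24, C − 42):
  E = 65
  C = 189 − 5·65 (−42 from intervention) = -178
  S = 150 + 3·65 + 3·(-178) (−24 from intervention) = -213
  F = -50 − 2·(-178) + 6·(-213) = -972
Policy B (S := 197):
  E = 65
  C = 189 − 5·65 = -136
  S = 197
  F = -50 − 2·(-136) + 6·197 = 1404
Policy C (E − 27):
  E = 65 − 27 = 38
  C = 189 − 5·38 = -1
  S = 150 + 3·38 + 3·(-1) = 261
  F = -50 − 2·(-1) + 6·261 = 1518
Comparing — Policy A: F=-972, Policy B: F=1404, Policy C: F=1518. Highest is 1518 (Policy C).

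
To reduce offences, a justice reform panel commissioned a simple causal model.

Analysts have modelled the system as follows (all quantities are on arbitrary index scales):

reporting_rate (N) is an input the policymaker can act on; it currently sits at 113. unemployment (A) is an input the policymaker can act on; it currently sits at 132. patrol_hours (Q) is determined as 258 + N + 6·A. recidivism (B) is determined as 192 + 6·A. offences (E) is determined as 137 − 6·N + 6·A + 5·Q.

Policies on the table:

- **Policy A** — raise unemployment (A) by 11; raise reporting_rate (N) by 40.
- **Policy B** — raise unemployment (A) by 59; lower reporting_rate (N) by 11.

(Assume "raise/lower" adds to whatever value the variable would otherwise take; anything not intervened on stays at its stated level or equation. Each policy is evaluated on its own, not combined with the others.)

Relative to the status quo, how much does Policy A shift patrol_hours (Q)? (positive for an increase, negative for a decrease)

Baseline:
  N = 113
  A = 132
  Q = 258 + 113 + 6·132 = 1163
Policy A (A + 11, N + 40):
  N = 113 + 40 = 153
  A = 132 + 11 = 143
  Q = 258 + 153 + 6·143 = 1269
Change in Q: 1269 − 1163 = 106

106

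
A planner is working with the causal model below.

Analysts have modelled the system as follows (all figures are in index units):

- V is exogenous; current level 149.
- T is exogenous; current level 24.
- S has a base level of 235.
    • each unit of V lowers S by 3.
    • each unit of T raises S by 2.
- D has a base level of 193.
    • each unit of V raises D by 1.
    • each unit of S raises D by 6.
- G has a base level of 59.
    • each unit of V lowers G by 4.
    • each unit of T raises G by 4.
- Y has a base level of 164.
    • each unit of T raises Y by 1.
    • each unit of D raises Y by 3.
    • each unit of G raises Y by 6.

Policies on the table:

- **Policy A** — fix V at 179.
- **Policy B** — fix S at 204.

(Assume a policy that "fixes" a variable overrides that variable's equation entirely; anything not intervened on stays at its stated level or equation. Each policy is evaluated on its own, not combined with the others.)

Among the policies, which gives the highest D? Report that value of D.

Policy A (V := 179):
  V = 179
  T = 24
  S = 235 − 3·179 + 2·24 = -254
  D = 193 + 179 + 6·(-254) = -1152
Policy B (S := 204):
  V = 149
  T = 24
  S = 204
  D = 193 + 149 + 6·204 = 1566
Comparing — Policy A: D=-1152, Policy B: D=1566. Highest is 1566 (Policy B).

1566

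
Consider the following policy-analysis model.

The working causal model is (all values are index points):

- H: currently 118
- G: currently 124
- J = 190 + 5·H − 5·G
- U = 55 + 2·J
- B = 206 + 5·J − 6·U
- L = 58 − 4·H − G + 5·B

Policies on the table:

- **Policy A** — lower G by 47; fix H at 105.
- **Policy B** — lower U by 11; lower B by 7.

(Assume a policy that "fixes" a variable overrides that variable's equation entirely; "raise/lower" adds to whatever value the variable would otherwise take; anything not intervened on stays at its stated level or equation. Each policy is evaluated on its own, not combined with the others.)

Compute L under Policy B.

-6463

Policy B (U − 11, B − 7):
  H = 118
  G = 124
  J = 190 + 5·118 − 5·124 = 160
  U = 55 + 2·160 (−11 from intervention) = 364
  B = 206 + 5·160 − 6·364 (−7 from intervention) = -1185
  L = 58 − 4·118 − 124 + 5·(-1185) = -6463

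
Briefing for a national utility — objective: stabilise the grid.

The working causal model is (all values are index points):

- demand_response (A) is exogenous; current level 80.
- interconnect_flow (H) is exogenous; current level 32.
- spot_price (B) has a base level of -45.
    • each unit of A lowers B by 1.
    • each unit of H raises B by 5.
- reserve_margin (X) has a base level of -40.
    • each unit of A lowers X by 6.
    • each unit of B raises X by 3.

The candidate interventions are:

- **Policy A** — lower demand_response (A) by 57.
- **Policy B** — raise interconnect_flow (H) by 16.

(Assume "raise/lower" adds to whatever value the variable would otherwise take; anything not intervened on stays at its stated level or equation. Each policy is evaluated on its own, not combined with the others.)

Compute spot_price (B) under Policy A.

92

Policy A (A − 57):
  A = 80 − 57 = 23
  H = 32
  B = -45 − 23 + 5·32 = 92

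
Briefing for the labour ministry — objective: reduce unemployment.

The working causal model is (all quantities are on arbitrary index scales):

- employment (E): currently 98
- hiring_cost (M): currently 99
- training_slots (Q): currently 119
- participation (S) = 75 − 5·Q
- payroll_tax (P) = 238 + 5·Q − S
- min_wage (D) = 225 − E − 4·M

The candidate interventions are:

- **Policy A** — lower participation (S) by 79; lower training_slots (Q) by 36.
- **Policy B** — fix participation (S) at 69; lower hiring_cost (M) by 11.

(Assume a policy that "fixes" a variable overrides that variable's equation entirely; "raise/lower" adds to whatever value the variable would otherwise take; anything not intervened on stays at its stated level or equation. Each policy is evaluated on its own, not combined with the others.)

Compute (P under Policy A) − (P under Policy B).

308

Policy A (S − 79, Q − 36):
  Q = 119 − 36 = 83
  S = 75 − 5·83 (−79 from intervention) = -419
  P = 238 + 5·83 − (-419) = 1072
Policy B (S := 69, M − 11):
  Q = 119
  S = 69
  P = 238 + 5·119 − 69 = 764
P: 1072 − 764 = 308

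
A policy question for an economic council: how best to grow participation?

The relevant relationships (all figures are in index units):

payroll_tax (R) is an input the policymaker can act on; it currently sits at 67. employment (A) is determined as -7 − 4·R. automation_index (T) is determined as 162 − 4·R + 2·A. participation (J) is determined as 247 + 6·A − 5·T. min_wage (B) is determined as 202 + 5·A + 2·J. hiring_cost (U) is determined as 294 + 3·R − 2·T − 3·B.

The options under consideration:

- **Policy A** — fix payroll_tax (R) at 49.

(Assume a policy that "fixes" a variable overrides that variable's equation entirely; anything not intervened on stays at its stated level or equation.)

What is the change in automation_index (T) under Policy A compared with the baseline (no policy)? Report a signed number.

216

Baseline:
  R = 67
  A = -7 − 4·67 = -275
  T = 162 − 4·67 + 2·(-275) = -656
Policy A (R := 49):
  R = 49
  A = -7 − 4·49 = -203
  T = 162 − 4·49 + 2·(-203) = -440
Change in T: -440 − (-656) = 216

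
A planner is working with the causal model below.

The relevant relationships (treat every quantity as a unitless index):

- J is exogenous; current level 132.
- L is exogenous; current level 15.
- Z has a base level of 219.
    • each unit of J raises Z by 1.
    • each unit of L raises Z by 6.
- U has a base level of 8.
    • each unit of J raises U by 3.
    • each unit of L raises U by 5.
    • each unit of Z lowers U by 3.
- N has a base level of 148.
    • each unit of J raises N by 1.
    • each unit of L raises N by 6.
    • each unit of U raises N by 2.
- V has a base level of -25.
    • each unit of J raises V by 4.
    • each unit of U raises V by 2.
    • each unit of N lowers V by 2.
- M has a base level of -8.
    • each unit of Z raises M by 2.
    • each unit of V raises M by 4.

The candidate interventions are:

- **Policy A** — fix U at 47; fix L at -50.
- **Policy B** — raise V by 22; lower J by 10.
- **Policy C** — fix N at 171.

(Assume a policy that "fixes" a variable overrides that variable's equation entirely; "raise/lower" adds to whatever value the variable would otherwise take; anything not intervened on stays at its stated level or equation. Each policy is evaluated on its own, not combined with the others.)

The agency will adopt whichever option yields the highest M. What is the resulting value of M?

Policy A (U := 47, L := -50):
  J = 132
  L = -50
  Z = 219 + 132 + 6·(-50) = 51
  U = 47
  N = 148 + 132 + 6·(-50) + 2·47 = 74
  V = -25 + 4·132 + 2·47 − 2·74 = 449
  M = -8 + 2·51 + 4·449 = 1890
Policy B (V + 22, J − 10):
  J = 132 − 10 = 122
  L = 15
  Z = 219 + 122 + 6·15 = 431
  U = 8 + 3·122 + 5·15 − 3·431 = -844
  N = 148 + 122 + 6·15 + 2·(-844) = -1328
  V = -25 + 4·122 + 2·(-844) − 2·(-1328) (+22 from intervention) = 1453
  M = -8 + 2·431 + 4·1453 = 6666
Policy C (N := 171):
  J = 132
  L = 15
  Z = 219 + 132 + 6·15 = 441
  U = 8 + 3·132 + 5·15 − 3·441 = -844
  N = 171
  V = -25 + 4·132 + 2·(-844) − 2·171 = -1527
  M = -8 + 2·441 + 4·(-1527) = -5234
Comparing — Policy A: M=1890, Policy B: M=6666, Policy C: M=-5234. Highest is 6666 (Policy B).

6666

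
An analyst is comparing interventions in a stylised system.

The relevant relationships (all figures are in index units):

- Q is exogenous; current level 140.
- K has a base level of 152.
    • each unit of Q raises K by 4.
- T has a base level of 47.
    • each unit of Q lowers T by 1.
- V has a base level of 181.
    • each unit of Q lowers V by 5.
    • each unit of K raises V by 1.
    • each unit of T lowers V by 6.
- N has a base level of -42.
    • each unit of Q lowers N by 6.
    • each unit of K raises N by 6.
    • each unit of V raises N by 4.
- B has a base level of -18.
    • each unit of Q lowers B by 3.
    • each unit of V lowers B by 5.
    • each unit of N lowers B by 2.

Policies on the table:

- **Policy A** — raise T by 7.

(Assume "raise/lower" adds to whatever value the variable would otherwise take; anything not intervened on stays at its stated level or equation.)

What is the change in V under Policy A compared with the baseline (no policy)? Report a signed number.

-42

Baseline:
  Q = 140
  K = 152 + 4·140 = 712
  T = 47 − 140 = -93
  V = 181 − 5·140 + 712 − 6·(-93) = 751
Policy A (T + 7):
  Q = 140
  K = 152 + 4·140 = 712
  T = 47 − 140 (+7 from intervention) = -86
  V = 181 − 5·140 + 712 − 6·(-86) = 709
Change in V: 709 − 751 = -42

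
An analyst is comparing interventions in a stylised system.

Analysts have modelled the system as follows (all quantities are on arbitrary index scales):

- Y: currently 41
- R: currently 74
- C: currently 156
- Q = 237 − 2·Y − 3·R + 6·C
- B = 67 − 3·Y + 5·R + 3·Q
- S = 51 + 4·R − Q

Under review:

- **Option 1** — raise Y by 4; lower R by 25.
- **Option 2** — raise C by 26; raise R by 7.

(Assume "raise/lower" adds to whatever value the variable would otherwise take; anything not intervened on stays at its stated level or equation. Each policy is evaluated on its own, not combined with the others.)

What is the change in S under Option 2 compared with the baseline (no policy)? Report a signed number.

Baseline:
  Y = 41
  R = 74
  C = 156
  Q = 237 − 2·41 − 3·74 + 6·156 = 869
  S = 51 + 4·74 − 869 = -522
Option 2 (C + 26, R + 7):
  Y = 41
  R = 74 + 7 = 81
  C = 156 + 26 = 182
  Q = 237 − 2·41 − 3·81 + 6·182 = 1004
  S = 51 + 4·81 − 1004 = -629
Change in S: -629 − (-522) = -107

-107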